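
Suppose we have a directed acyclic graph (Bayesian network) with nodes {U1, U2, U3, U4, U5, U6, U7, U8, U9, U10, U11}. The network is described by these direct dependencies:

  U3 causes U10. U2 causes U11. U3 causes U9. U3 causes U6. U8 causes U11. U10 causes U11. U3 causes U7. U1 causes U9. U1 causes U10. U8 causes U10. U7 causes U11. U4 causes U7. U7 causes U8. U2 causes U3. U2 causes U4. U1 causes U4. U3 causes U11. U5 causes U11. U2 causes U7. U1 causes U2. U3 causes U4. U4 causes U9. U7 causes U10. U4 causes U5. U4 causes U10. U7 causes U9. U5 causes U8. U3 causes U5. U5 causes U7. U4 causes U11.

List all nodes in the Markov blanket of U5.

U5's parents: U3, U4.
Ch(U5) = {U7, U8, U11}.
Co-parents of U5 (other parents of its children):
  U7's other parents are U2, U3, U4.
  U8 also has parent U7.
  parents(U11) \ {U5} = {U2, U3, U4, U7, U8, U10}.
Union: {U3, U4} ∪ {U7, U8, U11} ∪ {U2, U3, U4, U7, U8, U10} = {U2, U3, U4, U7, U8, U10, U11}.

{U2, U3, U4, U7, U8, U10, U11}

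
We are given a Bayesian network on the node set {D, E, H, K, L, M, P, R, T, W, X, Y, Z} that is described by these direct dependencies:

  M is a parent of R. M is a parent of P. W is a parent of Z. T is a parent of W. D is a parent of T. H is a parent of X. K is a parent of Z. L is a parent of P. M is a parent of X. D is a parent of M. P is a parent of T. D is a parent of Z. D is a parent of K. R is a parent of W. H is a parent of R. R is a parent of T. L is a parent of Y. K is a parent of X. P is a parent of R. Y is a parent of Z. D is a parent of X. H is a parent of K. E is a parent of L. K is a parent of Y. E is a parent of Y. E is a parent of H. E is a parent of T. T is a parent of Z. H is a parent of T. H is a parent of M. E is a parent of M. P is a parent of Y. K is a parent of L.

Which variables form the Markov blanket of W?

{D, K, R, T, Y, Z}

Recall MB(v) = parents ∪ children ∪ spouses, where spouses are the other parents of v's children.
W has child Z.
W has parents R, T.
Other parents of W's children:
  Z's other parents are D, K, T, Y.
MB(W) = {D, K, R, T, Y, Z}.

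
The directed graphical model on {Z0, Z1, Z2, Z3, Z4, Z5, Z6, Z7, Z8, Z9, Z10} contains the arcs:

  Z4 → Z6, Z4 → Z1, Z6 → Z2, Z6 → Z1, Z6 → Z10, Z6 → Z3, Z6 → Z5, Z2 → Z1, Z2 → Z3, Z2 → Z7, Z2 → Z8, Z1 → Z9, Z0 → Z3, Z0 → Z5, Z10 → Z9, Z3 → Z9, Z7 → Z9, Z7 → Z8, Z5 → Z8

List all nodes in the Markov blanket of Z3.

{Z0, Z1, Z2, Z6, Z7, Z9, Z10}

By definition, MB(Z3) is built from Z3's parents, Z3's children, and the co-parents of Z3.
Z3's parents: Z0, Z2, Z6.
Z3's children: Z9.
Parents of each child, excluding Z3:
  Z9's other parents are Z1, Z7, Z10.
So the Markov blanket of Z3 is {Z0, Z1, Z2, Z6, Z7, Z9, Z10}.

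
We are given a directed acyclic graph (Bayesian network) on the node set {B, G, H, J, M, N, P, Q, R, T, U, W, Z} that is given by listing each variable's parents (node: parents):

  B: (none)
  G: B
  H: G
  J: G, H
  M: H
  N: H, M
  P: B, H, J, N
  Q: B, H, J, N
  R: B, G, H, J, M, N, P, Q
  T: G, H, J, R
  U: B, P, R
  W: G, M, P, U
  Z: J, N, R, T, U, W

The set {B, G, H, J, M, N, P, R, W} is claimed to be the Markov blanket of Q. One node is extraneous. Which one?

W

A node's Markov blanket = Pa ∪ Ch ∪ (parents of Ch other than the node itself).
Pa(Q) = {B, H, J, N}.
Children of Q: R.
For each child, the remaining parents (spouses of Q):
  R's other parents are B, G, H, J, M, N, P.
MB(Q) = {B, G, H, J, M, N, P, R}.
W is neither a parent, child, nor co-parent of Q, so it does not belong.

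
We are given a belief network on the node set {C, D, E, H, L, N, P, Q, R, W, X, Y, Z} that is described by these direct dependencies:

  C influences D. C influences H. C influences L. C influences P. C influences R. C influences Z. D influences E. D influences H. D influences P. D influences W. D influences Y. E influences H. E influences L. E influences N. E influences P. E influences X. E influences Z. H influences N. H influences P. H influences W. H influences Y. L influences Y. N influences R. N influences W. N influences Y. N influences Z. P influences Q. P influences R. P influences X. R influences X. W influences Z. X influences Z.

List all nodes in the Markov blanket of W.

{C, D, E, H, N, X, Z}

Pa(W) = {D, H, N}.
W has child Z.
For each child, the remaining parents (spouses of W):
  parents(Z) \ {W} = {C, E, N, X}.
Taking the union gives {C, D, E, H, N, X, Z}.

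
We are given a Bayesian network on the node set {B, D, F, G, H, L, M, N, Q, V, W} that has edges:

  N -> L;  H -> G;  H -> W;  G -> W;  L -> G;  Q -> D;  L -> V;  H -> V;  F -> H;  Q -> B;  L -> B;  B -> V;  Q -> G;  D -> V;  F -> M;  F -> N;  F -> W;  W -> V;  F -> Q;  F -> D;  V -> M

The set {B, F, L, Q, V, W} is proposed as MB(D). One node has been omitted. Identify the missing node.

Parents of D: F, Q.
Children of D: V.
For each child, the remaining parents (spouses of D):
  V: B, H, L, W
MB(D) = {B, F, H, L, Q, V, W}.
Comparing with the claimed set, H is missing.

H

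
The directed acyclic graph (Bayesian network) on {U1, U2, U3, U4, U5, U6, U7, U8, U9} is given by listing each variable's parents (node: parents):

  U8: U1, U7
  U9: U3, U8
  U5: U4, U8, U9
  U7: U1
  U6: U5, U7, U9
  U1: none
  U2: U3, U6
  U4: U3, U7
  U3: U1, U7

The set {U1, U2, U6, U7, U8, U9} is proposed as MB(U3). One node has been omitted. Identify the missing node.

U4

U3's children: U2, U4, U9.
Pa(U3) = {U1, U7}.
Other parents of U3's children:
  U4: U7
  U9: U8
  U2: U6
MB(U3) = {U1, U2, U4, U6, U7, U8, U9}.
Comparing with the claimed set, U4 is missing.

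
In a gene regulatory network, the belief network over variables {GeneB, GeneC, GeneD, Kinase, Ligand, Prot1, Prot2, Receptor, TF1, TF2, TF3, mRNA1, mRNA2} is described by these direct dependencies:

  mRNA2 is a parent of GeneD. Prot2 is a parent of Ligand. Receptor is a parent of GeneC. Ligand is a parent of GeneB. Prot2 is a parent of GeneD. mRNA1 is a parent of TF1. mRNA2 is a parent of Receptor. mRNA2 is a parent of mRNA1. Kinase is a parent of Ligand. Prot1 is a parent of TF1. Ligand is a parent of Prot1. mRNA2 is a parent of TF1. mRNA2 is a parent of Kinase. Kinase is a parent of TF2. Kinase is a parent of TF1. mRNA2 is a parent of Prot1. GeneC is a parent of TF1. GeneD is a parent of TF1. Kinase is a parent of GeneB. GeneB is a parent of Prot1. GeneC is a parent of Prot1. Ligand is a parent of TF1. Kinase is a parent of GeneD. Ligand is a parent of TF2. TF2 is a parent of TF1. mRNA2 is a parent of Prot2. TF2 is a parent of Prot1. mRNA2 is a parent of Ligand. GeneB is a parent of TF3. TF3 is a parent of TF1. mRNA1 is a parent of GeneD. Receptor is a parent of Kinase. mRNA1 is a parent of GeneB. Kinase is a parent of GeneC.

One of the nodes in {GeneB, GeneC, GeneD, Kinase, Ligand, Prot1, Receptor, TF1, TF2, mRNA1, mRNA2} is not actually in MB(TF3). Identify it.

By definition, MB(TF3) is built from TF3's parents, TF3's children, and the co-parents of TF3.
TF3's parents: GeneB.
TF3 has child TF1.
Parents of each child, excluding TF3:
  TF1 also has parents GeneC, GeneD, Kinase, Ligand, Prot1, TF2, mRNA1, mRNA2.
MB(TF3) = {GeneB, GeneC, GeneD, Kinase, Ligand, Prot1, TF1, TF2, mRNA1, mRNA2}.
Receptor is neither a parent, child, nor co-parent of TF3, so it does not belong.

Receptor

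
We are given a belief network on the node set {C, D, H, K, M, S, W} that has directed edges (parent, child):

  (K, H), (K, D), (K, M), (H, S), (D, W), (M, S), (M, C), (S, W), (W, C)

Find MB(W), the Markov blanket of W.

{C, D, M, S}

Recall MB(v) = parents ∪ children ∪ spouses, where spouses are the other parents of v's children.
Parents of W: D, S.
W's children: C.
Parents of each child, excluding W:
  C: M
So the Markov blanket of W is {C, D, M, S}.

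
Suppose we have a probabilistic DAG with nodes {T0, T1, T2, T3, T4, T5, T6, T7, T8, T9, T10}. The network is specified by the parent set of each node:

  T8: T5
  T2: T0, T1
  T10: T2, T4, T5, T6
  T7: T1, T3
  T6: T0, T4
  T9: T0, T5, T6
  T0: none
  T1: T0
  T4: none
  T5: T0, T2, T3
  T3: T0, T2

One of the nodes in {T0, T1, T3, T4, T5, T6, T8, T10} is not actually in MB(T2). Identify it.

A node's Markov blanket = Pa ∪ Ch ∪ (parents of Ch other than the node itself).
T2's parents: T0, T1.
T2 has children T3, T5, T10.
Other parents of T2's children:
  T3: T0
  T5: T0, T3
  T10: T4, T5, T6
MB(T2) = {T0, T1, T3, T4, T5, T6, T10}.
T8 is neither a parent, child, nor co-parent of T2, so it does not belong.

T8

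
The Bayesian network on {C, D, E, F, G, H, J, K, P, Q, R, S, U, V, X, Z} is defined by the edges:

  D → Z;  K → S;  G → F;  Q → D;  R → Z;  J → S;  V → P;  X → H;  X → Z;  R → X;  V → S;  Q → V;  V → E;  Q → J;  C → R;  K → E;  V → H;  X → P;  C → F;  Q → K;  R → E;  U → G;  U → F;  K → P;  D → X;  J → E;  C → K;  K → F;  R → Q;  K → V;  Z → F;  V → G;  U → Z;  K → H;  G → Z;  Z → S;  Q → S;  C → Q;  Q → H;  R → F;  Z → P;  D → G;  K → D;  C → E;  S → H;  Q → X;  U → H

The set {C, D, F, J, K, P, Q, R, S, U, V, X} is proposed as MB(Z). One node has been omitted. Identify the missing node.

Pa(Z) = {D, G, R, U, X}.
Z has children F, P, S.
Co-parents of Z (other parents of its children):
  S: J, K, Q, V
  F: C, G, K, R, U
  P: K, V, X
MB(Z) = {C, D, F, G, J, K, P, Q, R, S, U, V, X}.
Comparing with the claimed set, G is missing.

G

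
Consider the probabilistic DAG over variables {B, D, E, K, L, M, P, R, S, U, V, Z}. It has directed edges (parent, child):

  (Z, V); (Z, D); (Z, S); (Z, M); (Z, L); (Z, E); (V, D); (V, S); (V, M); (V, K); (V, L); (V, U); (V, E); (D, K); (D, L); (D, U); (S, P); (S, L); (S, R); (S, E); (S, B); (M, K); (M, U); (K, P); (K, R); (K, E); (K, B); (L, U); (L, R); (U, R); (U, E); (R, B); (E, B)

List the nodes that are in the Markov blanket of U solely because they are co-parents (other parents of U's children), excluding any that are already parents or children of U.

Children of U: E, R.
  R's other parents are K, L, S.
  parents(E) \ {U} = {K, S, V, Z}.
Excluding nodes already adjacent to U (D, E, L, M, R, V), the co-parent-only contribution is {K, S, Z}.

{K, S, Z}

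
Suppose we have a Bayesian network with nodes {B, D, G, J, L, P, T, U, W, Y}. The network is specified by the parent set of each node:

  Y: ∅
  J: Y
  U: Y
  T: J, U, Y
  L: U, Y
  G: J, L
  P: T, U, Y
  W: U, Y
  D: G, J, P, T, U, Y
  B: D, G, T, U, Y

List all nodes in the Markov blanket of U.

Parents of U: Y.
Ch(U) = {B, D, L, P, T, W}.
For each child, the remaining parents (spouses of U):
  T: J, Y
  L: Y
  P: T, Y
  W: Y
  D: G, J, P, T, Y
  B: D, G, T, Y
Union: {Y} ∪ {B, D, L, P, T, W} ∪ {D, G, J, P, T, Y} = {B, D, G, J, L, P, T, W, Y}.

{B, D, G, J, L, P, T, W, Y}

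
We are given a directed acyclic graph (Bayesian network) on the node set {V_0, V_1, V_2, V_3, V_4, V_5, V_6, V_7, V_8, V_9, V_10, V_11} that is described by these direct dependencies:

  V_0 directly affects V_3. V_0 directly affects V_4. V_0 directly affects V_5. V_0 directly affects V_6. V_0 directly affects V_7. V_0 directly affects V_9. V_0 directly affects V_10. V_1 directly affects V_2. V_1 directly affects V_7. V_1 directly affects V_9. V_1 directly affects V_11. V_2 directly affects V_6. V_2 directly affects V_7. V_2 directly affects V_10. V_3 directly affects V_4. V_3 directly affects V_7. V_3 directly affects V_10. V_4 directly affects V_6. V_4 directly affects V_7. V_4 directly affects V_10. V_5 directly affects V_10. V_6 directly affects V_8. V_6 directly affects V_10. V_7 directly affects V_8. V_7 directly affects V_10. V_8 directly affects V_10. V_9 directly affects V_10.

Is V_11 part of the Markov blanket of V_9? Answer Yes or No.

No

V_9's children: V_10.
V_9 has parents V_0, V_1.
Other parents of V_9's children:
  parents(V_10) \ {V_9} = {V_0, V_2, V_3, V_4, V_5, V_6, V_7, V_8}.
MB(V_9) = {V_0, V_1, V_2, V_3, V_4, V_5, V_6, V_7, V_8, V_10}; V_11 is not in this set.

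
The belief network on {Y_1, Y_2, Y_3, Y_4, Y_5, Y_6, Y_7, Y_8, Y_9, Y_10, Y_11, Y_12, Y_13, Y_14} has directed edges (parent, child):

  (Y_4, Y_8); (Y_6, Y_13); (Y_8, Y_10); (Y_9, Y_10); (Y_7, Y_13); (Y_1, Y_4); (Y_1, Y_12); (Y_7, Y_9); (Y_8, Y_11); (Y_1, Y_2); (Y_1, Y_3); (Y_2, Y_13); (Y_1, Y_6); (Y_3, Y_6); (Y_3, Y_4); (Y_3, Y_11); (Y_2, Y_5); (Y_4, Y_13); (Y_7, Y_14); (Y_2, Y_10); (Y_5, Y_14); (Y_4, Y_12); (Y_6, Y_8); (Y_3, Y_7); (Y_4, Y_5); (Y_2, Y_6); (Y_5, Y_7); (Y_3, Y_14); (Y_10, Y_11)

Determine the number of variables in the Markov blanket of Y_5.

Y_5's parents: Y_2, Y_4.
Y_5's children: Y_7, Y_14.
Other parents of Y_5's children:
  parents(Y_7) \ {Y_5} = {Y_3}.
  parents(Y_14) \ {Y_5} = {Y_3, Y_7}.
MB(Y_5) = {Y_2, Y_3, Y_4, Y_7, Y_14}, which has 5 nodes.

5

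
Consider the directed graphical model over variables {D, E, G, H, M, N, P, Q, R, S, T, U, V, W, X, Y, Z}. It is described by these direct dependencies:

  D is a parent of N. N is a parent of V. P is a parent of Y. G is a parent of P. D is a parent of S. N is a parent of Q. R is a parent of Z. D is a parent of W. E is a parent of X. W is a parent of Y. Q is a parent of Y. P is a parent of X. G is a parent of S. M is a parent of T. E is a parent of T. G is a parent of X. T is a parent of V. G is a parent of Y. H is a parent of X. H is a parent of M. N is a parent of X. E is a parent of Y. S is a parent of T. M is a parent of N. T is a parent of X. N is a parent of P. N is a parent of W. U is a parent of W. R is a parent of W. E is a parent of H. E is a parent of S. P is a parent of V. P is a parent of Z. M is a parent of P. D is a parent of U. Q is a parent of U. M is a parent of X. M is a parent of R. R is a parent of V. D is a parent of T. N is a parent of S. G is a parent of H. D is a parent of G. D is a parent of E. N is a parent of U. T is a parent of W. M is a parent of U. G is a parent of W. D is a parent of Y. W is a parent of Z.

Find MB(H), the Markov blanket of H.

{E, G, M, N, P, T, X}

Recall MB(v) = parents ∪ children ∪ spouses, where spouses are the other parents of v's children.
H's parents: E, G.
Ch(H) = {M, X}.
Other parents of H's children:
  M: no additional parents.
  X also has parents E, G, M, N, P, T.
Union: {E, G} ∪ {M, X} ∪ {E, G, M, N, P, T} = {E, G, M, N, P, T, X}.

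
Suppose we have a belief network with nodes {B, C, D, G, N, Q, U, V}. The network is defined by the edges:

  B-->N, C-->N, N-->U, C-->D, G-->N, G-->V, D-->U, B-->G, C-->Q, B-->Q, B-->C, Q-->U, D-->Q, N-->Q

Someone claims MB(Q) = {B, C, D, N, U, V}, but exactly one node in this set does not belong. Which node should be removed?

V

Recall MB(v) = parents ∪ children ∪ spouses, where spouses are the other parents of v's children.
Q's parents: B, C, D, N.
Children of Q: U.
Co-parents of Q (other parents of its children):
  U's other parents are D, N.
MB(Q) = {B, C, D, N, U}.
V is neither a parent, child, nor co-parent of Q, so it does not belong.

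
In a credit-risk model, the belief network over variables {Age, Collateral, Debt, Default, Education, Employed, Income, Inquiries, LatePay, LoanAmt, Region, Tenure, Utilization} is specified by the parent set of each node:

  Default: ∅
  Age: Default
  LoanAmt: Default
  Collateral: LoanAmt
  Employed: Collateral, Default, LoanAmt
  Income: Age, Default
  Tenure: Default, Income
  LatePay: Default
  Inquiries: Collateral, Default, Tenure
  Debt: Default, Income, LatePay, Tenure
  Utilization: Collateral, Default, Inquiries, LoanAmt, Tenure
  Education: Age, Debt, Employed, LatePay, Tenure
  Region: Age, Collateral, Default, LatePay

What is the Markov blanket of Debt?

{Age, Default, Education, Employed, Income, LatePay, Tenure}

The Markov blanket of a node is its parents, its children, and the other parents of its children.
Children of Debt: Education.
Pa(Debt) = {Default, Income, LatePay, Tenure}.
Other parents of Debt's children:
  Education: Age, Employed, LatePay, Tenure
Union: {Default, Income, LatePay, Tenure} ∪ {Education} ∪ {Age, Employed, LatePay, Tenure} = {Age, Default, Education, Employed, Income, LatePay, Tenure}.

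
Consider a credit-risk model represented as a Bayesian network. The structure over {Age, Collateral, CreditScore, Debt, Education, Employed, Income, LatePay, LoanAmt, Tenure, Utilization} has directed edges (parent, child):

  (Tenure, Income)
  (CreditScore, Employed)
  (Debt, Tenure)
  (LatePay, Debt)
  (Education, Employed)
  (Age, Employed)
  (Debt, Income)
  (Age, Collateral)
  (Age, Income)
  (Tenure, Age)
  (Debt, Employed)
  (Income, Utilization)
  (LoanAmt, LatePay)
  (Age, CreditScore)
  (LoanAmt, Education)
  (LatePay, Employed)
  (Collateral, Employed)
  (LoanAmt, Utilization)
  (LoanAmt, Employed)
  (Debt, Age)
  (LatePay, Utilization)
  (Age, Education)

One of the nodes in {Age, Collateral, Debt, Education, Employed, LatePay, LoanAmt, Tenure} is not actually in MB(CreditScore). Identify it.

Tenure

CreditScore's parents: Age.
CreditScore has child Employed.
Other parents of CreditScore's children:
  Employed also has parents Age, Collateral, Debt, Education, LatePay, LoanAmt.
MB(CreditScore) = {Age, Collateral, Debt, Education, Employed, LatePay, LoanAmt}.
Tenure is neither a parent, child, nor co-parent of CreditScore, so it does not belong.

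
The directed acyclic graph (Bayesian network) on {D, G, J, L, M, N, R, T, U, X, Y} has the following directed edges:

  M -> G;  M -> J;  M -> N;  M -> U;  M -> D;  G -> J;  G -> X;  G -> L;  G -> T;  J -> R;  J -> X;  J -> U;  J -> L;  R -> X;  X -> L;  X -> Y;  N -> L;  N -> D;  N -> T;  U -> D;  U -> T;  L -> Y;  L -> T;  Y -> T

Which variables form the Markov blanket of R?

By definition, MB(R) is built from R's parents, R's children, and the co-parents of R.
R's parents: J.
R has child X.
Parents of each child, excluding R:
  X: G, J
Taking the union gives {G, J, X}.

{G, J, X}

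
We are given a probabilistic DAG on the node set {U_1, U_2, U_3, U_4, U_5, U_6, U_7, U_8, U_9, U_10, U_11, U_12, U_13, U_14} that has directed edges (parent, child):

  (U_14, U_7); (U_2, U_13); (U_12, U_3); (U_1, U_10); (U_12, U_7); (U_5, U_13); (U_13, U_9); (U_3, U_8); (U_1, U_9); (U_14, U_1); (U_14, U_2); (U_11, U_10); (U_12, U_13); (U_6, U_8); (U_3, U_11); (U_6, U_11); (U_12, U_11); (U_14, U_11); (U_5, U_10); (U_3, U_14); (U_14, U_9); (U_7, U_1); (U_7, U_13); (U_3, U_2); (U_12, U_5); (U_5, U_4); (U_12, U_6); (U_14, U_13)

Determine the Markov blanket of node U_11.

{U_1, U_3, U_5, U_6, U_10, U_12, U_14}

U_11's children: U_10.
U_11 has parents U_3, U_6, U_12, U_14.
Parents of each child, excluding U_11:
  parents(U_10) \ {U_11} = {U_1, U_5}.
Union: {U_3, U_6, U_12, U_14} ∪ {U_10} ∪ {U_1, U_5} = {U_1, U_3, U_5, U_6, U_10, U_12, U_14}.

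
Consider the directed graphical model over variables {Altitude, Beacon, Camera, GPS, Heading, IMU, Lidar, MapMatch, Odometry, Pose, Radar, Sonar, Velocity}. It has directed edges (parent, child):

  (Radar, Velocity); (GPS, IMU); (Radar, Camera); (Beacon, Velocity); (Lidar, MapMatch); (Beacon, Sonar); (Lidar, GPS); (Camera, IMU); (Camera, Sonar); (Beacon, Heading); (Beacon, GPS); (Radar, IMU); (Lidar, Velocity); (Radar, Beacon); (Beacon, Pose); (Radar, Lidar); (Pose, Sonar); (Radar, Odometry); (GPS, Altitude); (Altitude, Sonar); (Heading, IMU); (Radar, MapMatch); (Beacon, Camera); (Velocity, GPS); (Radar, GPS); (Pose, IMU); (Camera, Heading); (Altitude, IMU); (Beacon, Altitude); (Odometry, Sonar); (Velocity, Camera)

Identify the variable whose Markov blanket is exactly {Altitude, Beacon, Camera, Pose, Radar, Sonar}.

The target node must have every member of {Altitude, Beacon, Camera, Pose, Radar, Sonar} as a parent, child, or co-parent, and no others.
Parents of Odometry: Radar; children: Sonar; co-parents: Altitude, Beacon, Camera, Pose.
These exactly cover the given set, so the node is Odometry.

Odometry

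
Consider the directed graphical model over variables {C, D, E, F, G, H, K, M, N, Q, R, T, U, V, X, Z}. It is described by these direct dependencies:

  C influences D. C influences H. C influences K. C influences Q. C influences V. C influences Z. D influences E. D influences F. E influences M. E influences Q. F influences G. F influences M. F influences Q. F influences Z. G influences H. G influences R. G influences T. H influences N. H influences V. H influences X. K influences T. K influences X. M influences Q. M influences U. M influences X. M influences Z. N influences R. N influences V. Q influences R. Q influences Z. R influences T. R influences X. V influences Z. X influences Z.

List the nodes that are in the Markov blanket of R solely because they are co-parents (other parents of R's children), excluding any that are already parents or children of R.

Children of R: T, X.
  T's other parents are G, K.
  X's other parents are H, K, M.
Excluding nodes already adjacent to R (G, N, Q, T, X), the co-parent-only contribution is {H, K, M}.

{H, K, M}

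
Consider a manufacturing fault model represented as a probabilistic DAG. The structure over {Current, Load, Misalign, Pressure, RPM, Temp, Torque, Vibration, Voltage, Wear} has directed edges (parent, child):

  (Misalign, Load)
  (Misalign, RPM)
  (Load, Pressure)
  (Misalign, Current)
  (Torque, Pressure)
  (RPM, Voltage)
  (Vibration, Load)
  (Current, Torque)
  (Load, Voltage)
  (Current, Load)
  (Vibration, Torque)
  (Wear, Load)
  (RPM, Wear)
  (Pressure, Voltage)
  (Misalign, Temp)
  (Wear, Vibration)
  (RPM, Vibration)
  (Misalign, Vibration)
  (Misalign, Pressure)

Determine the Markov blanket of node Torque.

{Current, Load, Misalign, Pressure, Vibration}

Recall MB(v) = parents ∪ children ∪ spouses, where spouses are the other parents of v's children.
Torque has child Pressure.
Pa(Torque) = {Current, Vibration}.
For each child, the remaining parents (spouses of Torque):
  Pressure also has parents Load, Misalign.
MB(Torque) = {Current, Load, Misalign, Pressure, Vibration}.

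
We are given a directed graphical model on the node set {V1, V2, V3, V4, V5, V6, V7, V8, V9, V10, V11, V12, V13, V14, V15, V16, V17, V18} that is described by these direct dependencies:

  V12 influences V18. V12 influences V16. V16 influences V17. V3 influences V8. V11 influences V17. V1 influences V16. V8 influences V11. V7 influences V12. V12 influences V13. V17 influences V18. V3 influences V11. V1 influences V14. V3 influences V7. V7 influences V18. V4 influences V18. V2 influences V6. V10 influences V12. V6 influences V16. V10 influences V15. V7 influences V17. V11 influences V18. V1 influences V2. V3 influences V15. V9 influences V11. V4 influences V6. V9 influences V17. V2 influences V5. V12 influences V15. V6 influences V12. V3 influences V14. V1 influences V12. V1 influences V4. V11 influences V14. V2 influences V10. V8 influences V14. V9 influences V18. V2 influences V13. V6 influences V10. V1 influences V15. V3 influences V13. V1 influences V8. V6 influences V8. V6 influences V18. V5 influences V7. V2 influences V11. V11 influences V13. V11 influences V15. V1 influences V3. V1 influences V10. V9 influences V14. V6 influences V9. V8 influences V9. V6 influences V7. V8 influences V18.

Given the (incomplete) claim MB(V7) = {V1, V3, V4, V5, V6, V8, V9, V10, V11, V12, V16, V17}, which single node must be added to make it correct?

The Markov blanket of a node is its parents, its children, and the other parents of its children.
Pa(V7) = {V3, V5, V6}.
V7 has children V12, V17, V18.
Parents of each child, excluding V7:
  V12: V1, V6, V10
  V17: V9, V11, V16
  V18: V4, V6, V8, V9, V11, V12, V17
MB(V7) = {V1, V3, V4, V5, V6, V8, V9, V10, V11, V12, V16, V17, V18}.
Comparing with the claimed set, V18 is missing.

V18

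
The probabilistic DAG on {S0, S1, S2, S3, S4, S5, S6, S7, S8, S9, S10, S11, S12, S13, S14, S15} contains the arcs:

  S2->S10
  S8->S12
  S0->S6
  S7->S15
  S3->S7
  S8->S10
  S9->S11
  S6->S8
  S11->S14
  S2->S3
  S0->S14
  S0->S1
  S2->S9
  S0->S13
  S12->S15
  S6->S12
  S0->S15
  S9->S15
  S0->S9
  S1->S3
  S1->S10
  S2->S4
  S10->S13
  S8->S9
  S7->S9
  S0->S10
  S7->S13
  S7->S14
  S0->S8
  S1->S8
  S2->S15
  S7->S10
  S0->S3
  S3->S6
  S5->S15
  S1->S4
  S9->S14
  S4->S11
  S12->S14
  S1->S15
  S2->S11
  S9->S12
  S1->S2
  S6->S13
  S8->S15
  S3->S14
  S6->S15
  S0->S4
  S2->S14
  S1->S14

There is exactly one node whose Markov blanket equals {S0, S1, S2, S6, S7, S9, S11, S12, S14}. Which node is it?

The target node must have every member of {S0, S1, S2, S6, S7, S9, S11, S12, S14} as a parent, child, or co-parent, and no others.
Parents of S3: S0, S1, S2; children: S6, S7, S14; co-parents: S0, S1, S2, S7, S9, S11, S12.
These exactly cover the given set, so the node is S3.

S3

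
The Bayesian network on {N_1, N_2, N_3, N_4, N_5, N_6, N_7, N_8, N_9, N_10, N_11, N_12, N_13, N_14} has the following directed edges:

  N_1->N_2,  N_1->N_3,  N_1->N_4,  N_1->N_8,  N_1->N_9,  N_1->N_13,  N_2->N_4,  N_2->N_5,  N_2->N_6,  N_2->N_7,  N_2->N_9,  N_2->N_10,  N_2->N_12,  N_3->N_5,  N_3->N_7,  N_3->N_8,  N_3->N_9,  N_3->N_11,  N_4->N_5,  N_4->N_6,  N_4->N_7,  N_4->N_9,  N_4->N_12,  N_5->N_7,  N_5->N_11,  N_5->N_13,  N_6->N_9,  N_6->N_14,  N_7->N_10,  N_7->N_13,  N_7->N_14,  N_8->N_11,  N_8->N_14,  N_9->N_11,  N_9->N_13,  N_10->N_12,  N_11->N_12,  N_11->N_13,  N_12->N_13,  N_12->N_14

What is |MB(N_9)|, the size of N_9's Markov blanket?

11

A node's Markov blanket = Pa ∪ Ch ∪ (parents of Ch other than the node itself).
N_9 has parents N_1, N_2, N_3, N_4, N_6.
N_9 has children N_11, N_13.
For each child, the remaining parents (spouses of N_9):
  N_11: N_3, N_5, N_8
  N_13: N_1, N_5, N_7, N_11, N_12
MB(N_9) = {N_1, N_2, N_3, N_4, N_5, N_6, N_7, N_8, N_11, N_12, N_13}, which has 11 nodes.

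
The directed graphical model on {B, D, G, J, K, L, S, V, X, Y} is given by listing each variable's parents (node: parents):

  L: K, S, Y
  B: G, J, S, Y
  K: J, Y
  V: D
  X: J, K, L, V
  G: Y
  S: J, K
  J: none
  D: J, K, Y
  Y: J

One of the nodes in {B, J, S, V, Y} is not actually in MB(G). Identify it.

V

By definition, MB(G) is built from G's parents, G's children, and the co-parents of G.
Parents of G: Y.
Ch(G) = {B}.
Other parents of G's children:
  B: J, S, Y
MB(G) = {B, J, S, Y}.
V is neither a parent, child, nor co-parent of G, so it does not belong.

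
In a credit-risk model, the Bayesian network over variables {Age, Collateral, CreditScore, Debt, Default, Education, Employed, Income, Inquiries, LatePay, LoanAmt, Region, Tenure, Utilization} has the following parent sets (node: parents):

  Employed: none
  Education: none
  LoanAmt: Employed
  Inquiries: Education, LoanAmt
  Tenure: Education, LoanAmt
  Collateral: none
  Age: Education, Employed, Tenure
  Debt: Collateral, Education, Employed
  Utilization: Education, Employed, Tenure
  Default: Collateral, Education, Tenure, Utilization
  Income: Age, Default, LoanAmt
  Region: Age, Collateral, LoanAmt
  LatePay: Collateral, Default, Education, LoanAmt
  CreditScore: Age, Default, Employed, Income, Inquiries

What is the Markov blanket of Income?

{Age, CreditScore, Default, Employed, Inquiries, LoanAmt}

The Markov blanket of a node is its parents, its children, and the other parents of its children.
Pa(Income) = {Age, Default, LoanAmt}.
Income's children: CreditScore.
Other parents of Income's children:
  CreditScore: Age, Default, Employed, Inquiries
Union: {Age, Default, LoanAmt} ∪ {CreditScore} ∪ {Age, Default, Employed, Inquiries} = {Age, CreditScore, Default, Employed, Inquiries, LoanAmt}.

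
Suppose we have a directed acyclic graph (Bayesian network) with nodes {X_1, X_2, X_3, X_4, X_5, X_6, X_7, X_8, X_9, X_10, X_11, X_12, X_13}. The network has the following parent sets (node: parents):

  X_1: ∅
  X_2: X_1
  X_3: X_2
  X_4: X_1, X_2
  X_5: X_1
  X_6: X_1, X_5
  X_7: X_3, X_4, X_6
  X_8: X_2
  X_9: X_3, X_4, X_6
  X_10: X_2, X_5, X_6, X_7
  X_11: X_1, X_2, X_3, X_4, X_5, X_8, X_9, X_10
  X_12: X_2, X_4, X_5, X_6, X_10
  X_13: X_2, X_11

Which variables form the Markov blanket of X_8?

Parents of X_8: X_2.
Ch(X_8) = {X_11}.
Co-parents of X_8 (other parents of its children):
  X_11: X_1, X_2, X_3, X_4, X_5, X_9, X_10
Union: {X_2} ∪ {X_11} ∪ {X_1, X_2, X_3, X_4, X_5, X_9, X_10} = {X_1, X_2, X_3, X_4, X_5, X_9, X_10, X_11}.

{X_1, X_2, X_3, X_4, X_5, X_9, X_10, X_11}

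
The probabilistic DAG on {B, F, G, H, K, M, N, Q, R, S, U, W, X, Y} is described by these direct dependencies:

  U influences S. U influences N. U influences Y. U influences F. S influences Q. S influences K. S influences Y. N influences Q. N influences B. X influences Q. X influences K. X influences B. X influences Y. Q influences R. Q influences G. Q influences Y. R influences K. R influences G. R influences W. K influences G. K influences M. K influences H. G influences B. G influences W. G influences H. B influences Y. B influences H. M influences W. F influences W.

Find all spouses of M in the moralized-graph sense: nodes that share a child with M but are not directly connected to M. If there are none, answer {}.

Children of M: W.
  W: F, G, R
Excluding nodes already adjacent to M (K, W), the co-parent-only contribution is {F, G, R}.

{F, G, R}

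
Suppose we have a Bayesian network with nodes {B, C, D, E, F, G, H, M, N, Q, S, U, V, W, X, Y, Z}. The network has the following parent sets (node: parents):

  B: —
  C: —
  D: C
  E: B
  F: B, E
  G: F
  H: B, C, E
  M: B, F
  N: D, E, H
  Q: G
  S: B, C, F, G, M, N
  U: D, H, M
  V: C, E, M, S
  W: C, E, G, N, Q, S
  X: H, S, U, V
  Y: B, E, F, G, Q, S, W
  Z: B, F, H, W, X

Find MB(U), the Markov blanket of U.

Recall MB(v) = parents ∪ children ∪ spouses, where spouses are the other parents of v's children.
Pa(U) = {D, H, M}.
U has child X.
Parents of each child, excluding U:
  X also has parents H, S, V.
Taking the union gives {D, H, M, S, V, X}.

{D, H, M, S, V, X}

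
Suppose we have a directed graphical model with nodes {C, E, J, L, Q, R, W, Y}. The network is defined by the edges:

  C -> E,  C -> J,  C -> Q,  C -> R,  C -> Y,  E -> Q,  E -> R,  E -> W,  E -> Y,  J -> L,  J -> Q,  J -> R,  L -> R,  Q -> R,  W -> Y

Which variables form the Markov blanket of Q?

Parents of Q: C, E, J.
Q has child R.
For each child, the remaining parents (spouses of Q):
  R's other parents are C, E, J, L.
So the Markov blanket of Q is {C, E, J, L, R}.

{C, E, J, L, R}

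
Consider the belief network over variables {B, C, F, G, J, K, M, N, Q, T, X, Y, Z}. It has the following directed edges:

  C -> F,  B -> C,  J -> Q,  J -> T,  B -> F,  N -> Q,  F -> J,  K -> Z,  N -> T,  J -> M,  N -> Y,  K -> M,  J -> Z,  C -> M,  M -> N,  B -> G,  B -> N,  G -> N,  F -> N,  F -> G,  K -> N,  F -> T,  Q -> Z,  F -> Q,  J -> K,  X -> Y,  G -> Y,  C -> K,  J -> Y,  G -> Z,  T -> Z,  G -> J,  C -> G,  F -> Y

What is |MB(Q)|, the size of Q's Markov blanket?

A node's Markov blanket = Pa ∪ Ch ∪ (parents of Ch other than the node itself).
Pa(Q) = {F, J, N}.
Q has child Z.
Co-parents of Q (other parents of its children):
  Z: G, J, K, T
MB(Q) = {F, G, J, K, N, T, Z}, which has 7 nodes.

7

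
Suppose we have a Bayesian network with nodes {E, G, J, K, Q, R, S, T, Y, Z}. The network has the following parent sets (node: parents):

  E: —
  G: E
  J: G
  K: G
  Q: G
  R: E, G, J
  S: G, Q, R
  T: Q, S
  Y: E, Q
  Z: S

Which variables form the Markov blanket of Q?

Recall MB(v) = parents ∪ children ∪ spouses, where spouses are the other parents of v's children.
Children of Q: S, T, Y.
Pa(Q) = {G}.
Other parents of Q's children:
  parents(S) \ {Q} = {G, R}.
  parents(T) \ {Q} = {S}.
  Y also has parent E.
Union: {G} ∪ {S, T, Y} ∪ {E, G, R, S} = {E, G, R, S, T, Y}.

{E, G, R, S, T, Y}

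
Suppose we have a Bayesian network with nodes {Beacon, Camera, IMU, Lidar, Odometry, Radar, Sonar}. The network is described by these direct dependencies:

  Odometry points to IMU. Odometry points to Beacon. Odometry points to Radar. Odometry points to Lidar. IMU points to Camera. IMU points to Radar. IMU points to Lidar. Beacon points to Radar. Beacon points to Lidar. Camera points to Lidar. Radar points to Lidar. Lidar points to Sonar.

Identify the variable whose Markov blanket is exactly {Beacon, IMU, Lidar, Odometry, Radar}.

The target node must have every member of {Beacon, IMU, Lidar, Odometry, Radar} as a parent, child, or co-parent, and no others.
Parents of Camera: IMU; children: Lidar; co-parents: Beacon, IMU, Odometry, Radar.
These exactly cover the given set, so the node is Camera.

Camera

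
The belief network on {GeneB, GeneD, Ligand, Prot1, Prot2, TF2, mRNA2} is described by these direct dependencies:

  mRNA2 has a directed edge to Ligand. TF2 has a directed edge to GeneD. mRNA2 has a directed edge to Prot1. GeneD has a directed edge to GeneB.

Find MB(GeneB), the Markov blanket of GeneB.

GeneB has no children.
Parents of GeneB: GeneD.
GeneB has no children, so there are no co-parents.
Union: {GeneD} ∪ {} ∪ {} = {GeneD}.

{GeneD}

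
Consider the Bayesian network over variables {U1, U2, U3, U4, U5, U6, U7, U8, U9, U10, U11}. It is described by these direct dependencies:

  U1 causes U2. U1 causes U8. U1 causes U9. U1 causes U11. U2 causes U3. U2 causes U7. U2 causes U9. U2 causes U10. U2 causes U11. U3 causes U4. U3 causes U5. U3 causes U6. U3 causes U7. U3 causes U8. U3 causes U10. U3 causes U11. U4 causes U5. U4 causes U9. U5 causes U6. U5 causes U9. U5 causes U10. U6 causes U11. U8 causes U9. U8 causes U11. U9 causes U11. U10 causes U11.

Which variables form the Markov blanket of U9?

Ch(U9) = {U11}.
U9's parents: U1, U2, U4, U5, U8.
For each child, the remaining parents (spouses of U9):
  U11 also has parents U1, U2, U3, U6, U8, U10.
MB(U9) = {U1, U2, U3, U4, U5, U6, U8, U10, U11}.

{U1, U2, U3, U4, U5, U6, U8, U10, U11}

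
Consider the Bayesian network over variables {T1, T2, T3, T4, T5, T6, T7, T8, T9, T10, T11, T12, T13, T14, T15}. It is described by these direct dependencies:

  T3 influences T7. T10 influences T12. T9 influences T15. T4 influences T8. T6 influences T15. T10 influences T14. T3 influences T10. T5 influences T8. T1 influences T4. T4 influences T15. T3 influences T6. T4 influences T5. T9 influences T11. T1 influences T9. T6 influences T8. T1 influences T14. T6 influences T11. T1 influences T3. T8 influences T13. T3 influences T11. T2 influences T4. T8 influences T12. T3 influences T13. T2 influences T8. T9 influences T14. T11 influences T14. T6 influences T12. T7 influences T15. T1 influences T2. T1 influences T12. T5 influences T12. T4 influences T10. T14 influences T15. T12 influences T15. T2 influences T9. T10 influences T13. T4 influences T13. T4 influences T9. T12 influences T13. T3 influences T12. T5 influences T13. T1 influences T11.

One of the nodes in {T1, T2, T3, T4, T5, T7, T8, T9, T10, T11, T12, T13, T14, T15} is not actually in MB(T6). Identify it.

T13

The Markov blanket of a node is its parents, its children, and the other parents of its children.
Children of T6: T8, T11, T12, T15.
Pa(T6) = {T3}.
Other parents of T6's children:
  T8 also has parents T2, T4, T5.
  T11's other parents are T1, T3, T9.
  parents(T12) \ {T6} = {T1, T3, T5, T8, T10}.
  T15's other parents are T4, T7, T9, T12, T14.
MB(T6) = {T1, T2, T3, T4, T5, T7, T8, T9, T10, T11, T12, T14, T15}.
T13 is neither a parent, child, nor co-parent of T6, so it does not belong.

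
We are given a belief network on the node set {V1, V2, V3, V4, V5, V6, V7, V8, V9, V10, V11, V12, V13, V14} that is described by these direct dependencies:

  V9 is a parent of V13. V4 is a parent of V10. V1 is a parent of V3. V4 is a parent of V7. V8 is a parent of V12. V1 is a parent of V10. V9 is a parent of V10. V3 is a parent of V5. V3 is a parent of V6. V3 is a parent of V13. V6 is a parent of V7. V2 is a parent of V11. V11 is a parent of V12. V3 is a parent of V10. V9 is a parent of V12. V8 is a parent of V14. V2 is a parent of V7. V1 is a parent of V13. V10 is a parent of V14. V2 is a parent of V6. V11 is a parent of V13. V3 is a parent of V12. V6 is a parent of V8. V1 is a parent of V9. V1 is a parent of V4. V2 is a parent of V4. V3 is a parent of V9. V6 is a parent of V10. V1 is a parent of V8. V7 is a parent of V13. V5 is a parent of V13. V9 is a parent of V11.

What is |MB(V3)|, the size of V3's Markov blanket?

12

Parents of V3: V1.
V3 has children V5, V6, V9, V10, V12, V13.
For each child, the remaining parents (spouses of V3):
  V5: —
  V6: V2
  V9: V1
  V10: V1, V4, V6, V9
  V12: V8, V9, V11
  V13: V1, V5, V7, V9, V11
MB(V3) = {V1, V2, V4, V5, V6, V7, V8, V9, V10, V11, V12, V13}, which has 12 nodes.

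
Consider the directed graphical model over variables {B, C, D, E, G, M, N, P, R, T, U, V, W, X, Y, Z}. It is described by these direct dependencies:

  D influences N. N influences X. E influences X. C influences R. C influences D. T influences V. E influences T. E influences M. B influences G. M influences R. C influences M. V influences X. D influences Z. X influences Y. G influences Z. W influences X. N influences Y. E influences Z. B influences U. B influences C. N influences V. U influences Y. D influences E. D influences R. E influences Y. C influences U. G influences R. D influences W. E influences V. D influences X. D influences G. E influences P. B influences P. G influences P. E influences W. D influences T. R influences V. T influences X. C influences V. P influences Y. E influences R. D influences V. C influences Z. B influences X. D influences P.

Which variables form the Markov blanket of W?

{B, D, E, N, T, V, X}

A node's Markov blanket = Pa ∪ Ch ∪ (parents of Ch other than the node itself).
Parents of W: D, E.
W's children: X.
Parents of each child, excluding W:
  parents(X) \ {W} = {B, D, E, N, T, V}.
MB(W) = {B, D, E, N, T, V, X}.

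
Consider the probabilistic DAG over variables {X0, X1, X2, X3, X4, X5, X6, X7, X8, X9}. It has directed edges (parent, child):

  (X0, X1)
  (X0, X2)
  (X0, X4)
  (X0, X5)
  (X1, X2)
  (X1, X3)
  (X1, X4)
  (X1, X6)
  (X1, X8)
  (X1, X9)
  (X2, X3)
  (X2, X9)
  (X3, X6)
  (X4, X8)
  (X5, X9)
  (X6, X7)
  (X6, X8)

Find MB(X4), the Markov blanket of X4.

Parents of X4: X0, X1.
Ch(X4) = {X8}.
For each child, the remaining parents (spouses of X4):
  X8: X1, X6
Union: {X0, X1} ∪ {X8} ∪ {X1, X6} = {X0, X1, X6, X8}.

{X0, X1, X6, X8}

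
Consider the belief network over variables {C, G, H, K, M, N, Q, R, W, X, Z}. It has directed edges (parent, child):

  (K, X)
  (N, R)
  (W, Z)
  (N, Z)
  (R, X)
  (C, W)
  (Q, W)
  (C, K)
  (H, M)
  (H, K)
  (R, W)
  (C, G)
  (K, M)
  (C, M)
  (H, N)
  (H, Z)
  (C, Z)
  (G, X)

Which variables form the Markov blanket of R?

{C, G, K, N, Q, W, X}

By definition, MB(R) is built from R's parents, R's children, and the co-parents of R.
R has parent N.
Ch(R) = {W, X}.
For each child, the remaining parents (spouses of R):
  W's other parents are C, Q.
  X's other parents are G, K.
So the Markov blanket of R is {C, G, K, N, Q, W, X}.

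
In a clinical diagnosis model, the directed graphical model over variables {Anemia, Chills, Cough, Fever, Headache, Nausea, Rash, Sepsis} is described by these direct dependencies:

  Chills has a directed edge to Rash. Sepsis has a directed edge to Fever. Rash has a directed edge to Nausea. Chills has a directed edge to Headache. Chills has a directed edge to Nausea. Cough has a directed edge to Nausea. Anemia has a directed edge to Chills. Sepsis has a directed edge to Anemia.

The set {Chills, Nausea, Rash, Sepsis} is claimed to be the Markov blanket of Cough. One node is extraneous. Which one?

Sepsis

Cough has no parents.
Cough has child Nausea.
For each child, the remaining parents (spouses of Cough):
  parents(Nausea) \ {Cough} = {Chills, Rash}.
MB(Cough) = {Chills, Nausea, Rash}.
Sepsis is neither a parent, child, nor co-parent of Cough, so it does not belong.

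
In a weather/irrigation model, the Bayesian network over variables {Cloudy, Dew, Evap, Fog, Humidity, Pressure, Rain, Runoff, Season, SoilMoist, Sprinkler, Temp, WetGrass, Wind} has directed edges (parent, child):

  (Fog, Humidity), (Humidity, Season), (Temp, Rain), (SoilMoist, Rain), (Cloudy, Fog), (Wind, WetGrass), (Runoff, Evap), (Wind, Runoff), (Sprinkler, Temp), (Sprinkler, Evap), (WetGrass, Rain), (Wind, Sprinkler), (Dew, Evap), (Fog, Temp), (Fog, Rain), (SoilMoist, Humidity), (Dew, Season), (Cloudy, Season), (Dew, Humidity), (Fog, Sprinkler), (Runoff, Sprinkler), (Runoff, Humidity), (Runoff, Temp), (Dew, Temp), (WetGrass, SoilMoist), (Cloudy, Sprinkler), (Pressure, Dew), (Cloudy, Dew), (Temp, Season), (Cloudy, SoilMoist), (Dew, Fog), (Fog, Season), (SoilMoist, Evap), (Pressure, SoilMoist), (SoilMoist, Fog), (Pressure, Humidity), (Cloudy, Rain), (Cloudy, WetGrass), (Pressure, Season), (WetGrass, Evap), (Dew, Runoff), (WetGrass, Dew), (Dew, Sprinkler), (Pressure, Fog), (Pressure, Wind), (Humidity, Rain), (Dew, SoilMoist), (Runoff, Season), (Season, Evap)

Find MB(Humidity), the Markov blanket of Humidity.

Parents of Humidity: Dew, Fog, Pressure, Runoff, SoilMoist.
Ch(Humidity) = {Rain, Season}.
Co-parents of Humidity (other parents of its children):
  Season's other parents are Cloudy, Dew, Fog, Pressure, Runoff, Temp.
  parents(Rain) \ {Humidity} = {Cloudy, Fog, SoilMoist, Temp, WetGrass}.
Union: {Dew, Fog, Pressure, Runoff, SoilMoist} ∪ {Rain, Season} ∪ {Cloudy, Dew, Fog, Pressure, Runoff, SoilMoist, Temp, WetGrass} = {Cloudy, Dew, Fog, Pressure, Rain, Runoff, Season, SoilMoist, Temp, WetGrass}.

{Cloudy, Dew, Fog, Pressure, Rain, Runoff, Season, SoilMoist, Temp, WetGrass}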